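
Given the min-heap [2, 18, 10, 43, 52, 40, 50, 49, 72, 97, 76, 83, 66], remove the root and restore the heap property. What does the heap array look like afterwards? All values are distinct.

remove root 2; move last element 66 to root → [66, 18, 10, 43, 52, 40, 50, 49, 72, 97, 76, 83]
66 vs smaller child 10 at index 2, swap → [10, 18, 66, 43, 52, 40, 50, 49, 72, 97, 76, 83]
66 vs smaller child 40 at index 5, swap → [10, 18, 40, 43, 52, 66, 50, 49, 72, 97, 76, 83]

[10, 18, 40, 43, 52, 66, 50, 49, 72, 97, 76, 83]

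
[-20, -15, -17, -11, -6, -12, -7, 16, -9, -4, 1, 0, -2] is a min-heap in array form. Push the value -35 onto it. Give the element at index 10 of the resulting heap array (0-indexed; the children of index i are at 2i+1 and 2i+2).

1

append -35 at index 13 → [-20, -15, -17, -11, -6, -12, -7, 16, -9, -4, 1, 0, -2, -35]
-35 < parent -7 at index 6, swap → [-20, -15, -17, -11, -6, -12, -35, 16, -9, -4, 1, 0, -2, -7]
-35 < parent -17 at index 2, swap → [-20, -15, -35, -11, -6, -12, -17, 16, -9, -4, 1, 0, -2, -7]
-35 < parent -20 at index 0, swap → [-35, -15, -20, -11, -6, -12, -17, 16, -9, -4, 1, 0, -2, -7]
resulting array: [-35, -15, -20, -11, -6, -12, -17, 16, -9, -4, 1, 0, -2, -7]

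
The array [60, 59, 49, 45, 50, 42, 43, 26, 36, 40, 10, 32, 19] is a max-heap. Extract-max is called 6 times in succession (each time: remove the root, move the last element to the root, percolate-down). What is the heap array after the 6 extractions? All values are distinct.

extract-max #1 returns 60:
  remove root 60; move last element 19 to root → [19, 59, 49, 45, 50, 42, 43, 26, 36, 40, 10, 32]
  19 vs larger child 59 at index 1, swap → [59, 19, 49, 45, 50, 42, 43, 26, 36, 40, 10, 32]
  19 vs larger child 50 at index 4, swap → [59, 50, 49, 45, 19, 42, 43, 26, 36, 40, 10, 32]
  19 vs larger child 40 at index 9, swap → [59, 50, 49, 45, 40, 42, 43, 26, 36, 19, 10, 32]
extract-max #2 returns 59:
  remove root 59; move last element 32 to root → [32, 50, 49, 45, 40, 42, 43, 26, 36, 19, 10]
  32 vs larger child 50 at index 1, swap → [50, 32, 49, 45, 40, 42, 43, 26, 36, 19, 10]
  32 vs larger child 45 at index 3, swap → [50, 45, 49, 32, 40, 42, 43, 26, 36, 19, 10]
  32 vs larger child 36 at index 8, swap → [50, 45, 49, 36, 40, 42, 43, 26, 32, 19, 10]
extract-max #3 returns 50:
  remove root 50; move last element 10 to root → [10, 45, 49, 36, 40, 42, 43, 26, 32, 19]
  10 vs larger child 49 at index 2, swap → [49, 45, 10, 36, 40, 42, 43, 26, 32, 19]
  10 vs larger child 43 at index 6, swap → [49, 45, 43, 36, 40, 42, 10, 26, 32, 19]
extract-max #4 returns 49:
  remove root 49; move last element 19 to root → [19, 45, 43, 36, 40, 42, 10, 26, 32]
  19 vs larger child 45 at index 1, swap → [45, 19, 43, 36, 40, 42, 10, 26, 32]
  19 vs larger child 40 at index 4, swap → [45, 40, 43, 36, 19, 42, 10, 26, 32]
extract-max #5 returns 45:
  remove root 45; move last element 32 to root → [32, 40, 43, 36, 19, 42, 10, 26]
  32 vs larger child 43 at index 2, swap → [43, 40, 32, 36, 19, 42, 10, 26]
  32 vs larger child 42 at index 5, swap → [43, 40, 42, 36, 19, 32, 10, 26]
extract-max #6 returns 43:
  remove root 43; move last element 26 to root → [26, 40, 42, 36, 19, 32, 10]
  26 vs larger child 42 at index 2, swap → [42, 40, 26, 36, 19, 32, 10]
  26 vs larger child 32 at index 5, swap → [42, 40, 32, 36, 19, 26, 10]

[42, 40, 32, 36, 19, 26, 10]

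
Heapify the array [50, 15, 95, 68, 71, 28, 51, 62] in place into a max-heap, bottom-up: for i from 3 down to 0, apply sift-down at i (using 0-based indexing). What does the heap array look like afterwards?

[95, 71, 51, 68, 15, 28, 50, 62]

sift down from index 3: already satisfies heap property
sift down from index 2: already satisfies heap property
sift down from index 1:
  15 vs larger child 71 at index 4, swap → [50, 71, 95, 68, 15, 28, 51, 62]
sift down from index 0:
  50 vs larger child 95 at index 2, swap → [95, 71, 50, 68, 15, 28, 51, 62]
  50 vs larger child 51 at index 6, swap → [95, 71, 51, 68, 15, 28, 50, 62]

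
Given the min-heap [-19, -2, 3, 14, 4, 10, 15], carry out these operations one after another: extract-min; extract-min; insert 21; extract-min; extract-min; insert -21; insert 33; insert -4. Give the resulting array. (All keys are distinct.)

[-21, 10, -4, 21, 14, 33, 15]

extract-min → returns -19:
  remove root -19; move last element 15 to root → [15, -2, 3, 14, 4, 10]
  15 vs smaller child -2 at index 1, swap → [-2, 15, 3, 14, 4, 10]
  15 vs smaller child 4 at index 4, swap → [-2, 4, 3, 14, 15, 10]
extract-min → returns -2:
  remove root -2; move last element 10 to root → [10, 4, 3, 14, 15]
  10 vs smaller child 3 at index 2, swap → [3, 4, 10, 14, 15]
insert 21:
  append 21 at index 5 → [3, 4, 10, 14, 15, 21] (no swap needed)
extract-min → returns 3:
  remove root 3; move last element 21 to root → [21, 4, 10, 14, 15]
  21 vs smaller child 4 at index 1, swap → [4, 21, 10, 14, 15]
  21 vs smaller child 14 at index 3, swap → [4, 14, 10, 21, 15]
extract-min → returns 4:
  remove root 4; move last element 15 to root → [15, 14, 10, 21]
  15 vs smaller child 10 at index 2, swap → [10, 14, 15, 21]
insert -21:
  append -21 at index 4 → [10, 14, 15, 21, -21]
  -21 < parent 14 at index 1, swap → [10, -21, 15, 21, 14]
  -21 < parent 10 at index 0, swap → [-21, 10, 15, 21, 14]
insert 33:
  append 33 at index 5 → [-21, 10, 15, 21, 14, 33] (no swap needed)
insert -4:
  append -4 at index 6 → [-21, 10, 15, 21, 14, 33, -4]
  -4 < parent 15 at index 2, swap → [-21, 10, -4, 21, 14, 33, 15]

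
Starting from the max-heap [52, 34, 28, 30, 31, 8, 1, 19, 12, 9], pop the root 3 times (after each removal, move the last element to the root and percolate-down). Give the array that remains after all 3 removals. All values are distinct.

[30, 19, 28, 12, 9, 8, 1]

extract-max #1 returns 52:
  remove root 52; move last element 9 to root → [9, 34, 28, 30, 31, 8, 1, 19, 12]
  9 vs larger child 34 at index 1, swap → [34, 9, 28, 30, 31, 8, 1, 19, 12]
  9 vs larger child 31 at index 4, swap → [34, 31, 28, 30, 9, 8, 1, 19, 12]
extract-max #2 returns 34:
  remove root 34; move last element 12 to root → [12, 31, 28, 30, 9, 8, 1, 19]
  12 vs larger child 31 at index 1, swap → [31, 12, 28, 30, 9, 8, 1, 19]
  12 vs larger child 30 at index 3, swap → [31, 30, 28, 12, 9, 8, 1, 19]
  12 vs only child 19 at index 7, swap → [31, 30, 28, 19, 9, 8, 1, 12]
extract-max #3 returns 31:
  remove root 31; move last element 12 to root → [12, 30, 28, 19, 9, 8, 1]
  12 vs larger child 30 at index 1, swap → [30, 12, 28, 19, 9, 8, 1]
  12 vs larger child 19 at index 3, swap → [30, 19, 28, 12, 9, 8, 1]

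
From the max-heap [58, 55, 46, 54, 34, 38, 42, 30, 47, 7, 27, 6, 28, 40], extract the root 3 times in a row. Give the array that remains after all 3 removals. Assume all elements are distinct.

[47, 40, 46, 30, 34, 38, 42, 6, 28, 7, 27]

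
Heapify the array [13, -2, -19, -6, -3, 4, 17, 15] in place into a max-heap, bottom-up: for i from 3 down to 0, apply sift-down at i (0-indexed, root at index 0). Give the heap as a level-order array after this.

sift down from index 3:
  -6 vs only child 15 at index 7, swap → [13, -2, -19, 15, -3, 4, 17, -6]
sift down from index 2:
  -19 vs larger child 17 at index 6, swap → [13, -2, 17, 15, -3, 4, -19, -6]
sift down from index 1:
  -2 vs larger child 15 at index 3, swap → [13, 15, 17, -2, -3, 4, -19, -6]
sift down from index 0:
  13 vs larger child 17 at index 2, swap → [17, 15, 13, -2, -3, 4, -19, -6]

[17, 15, 13, -2, -3, 4, -19, -6]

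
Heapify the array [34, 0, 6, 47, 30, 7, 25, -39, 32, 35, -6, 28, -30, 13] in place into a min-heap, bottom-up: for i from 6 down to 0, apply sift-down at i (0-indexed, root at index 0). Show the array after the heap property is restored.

sift down from index 6:
  25 vs only child 13 at index 13, swap → [34, 0, 6, 47, 30, 7, 13, -39, 32, 35, -6, 28, -30, 25]
sift down from index 5:
  7 vs smaller child -30 at index 12, swap → [34, 0, 6, 47, 30, -30, 13, -39, 32, 35, -6, 28, 7, 25]
sift down from index 4:
  30 vs smaller child -6 at index 10, swap → [34, 0, 6, 47, -6, -30, 13, -39, 32, 35, 30, 28, 7, 25]
sift down from index 3:
  47 vs smaller child -39 at index 7, swap → [34, 0, 6, -39, -6, -30, 13, 47, 32, 35, 30, 28, 7, 25]
sift down from index 2:
  6 vs smaller child -30 at index 5, swap → [34, 0, -30, -39, -6, 6, 13, 47, 32, 35, 30, 28, 7, 25]
sift down from index 1:
  0 vs smaller child -39 at index 3, swap → [34, -39, -30, 0, -6, 6, 13, 47, 32, 35, 30, 28, 7, 25]
sift down from index 0:
  34 vs smaller child -39 at index 1, swap → [-39, 34, -30, 0, -6, 6, 13, 47, 32, 35, 30, 28, 7, 25]
  34 vs smaller child -6 at index 4, swap → [-39, -6, -30, 0, 34, 6, 13, 47, 32, 35, 30, 28, 7, 25]
  34 vs smaller child 30 at index 10, swap → [-39, -6, -30, 0, 30, 6, 13, 47, 32, 35, 34, 28, 7, 25]

[-39, -6, -30, 0, 30, 6, 13, 47, 32, 35, 34, 28, 7, 25]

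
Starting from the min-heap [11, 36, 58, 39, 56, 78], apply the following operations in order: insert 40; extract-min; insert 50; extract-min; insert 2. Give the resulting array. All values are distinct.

[2, 50, 39, 58, 56, 78, 40]

insert 40:
  append 40 at index 6 → [11, 36, 58, 39, 56, 78, 40]
  40 < parent 58 at index 2, swap → [11, 36, 40, 39, 56, 78, 58]
extract-min → returns 11:
  remove root 11; move last element 58 to root → [58, 36, 40, 39, 56, 78]
  58 vs smaller child 36 at index 1, swap → [36, 58, 40, 39, 56, 78]
  58 vs smaller child 39 at index 3, swap → [36, 39, 40, 58, 56, 78]
insert 50:
  append 50 at index 6 → [36, 39, 40, 58, 56, 78, 50] (no swap needed)
extract-min → returns 36:
  remove root 36; move last element 50 to root → [50, 39, 40, 58, 56, 78]
  50 vs smaller child 39 at index 1, swap → [39, 50, 40, 58, 56, 78]
insert 2:
  append 2 at index 6 → [39, 50, 40, 58, 56, 78, 2]
  2 < parent 40 at index 2, swap → [39, 50, 2, 58, 56, 78, 40]
  2 < parent 39 at index 0, swap → [2, 50, 39, 58, 56, 78, 40]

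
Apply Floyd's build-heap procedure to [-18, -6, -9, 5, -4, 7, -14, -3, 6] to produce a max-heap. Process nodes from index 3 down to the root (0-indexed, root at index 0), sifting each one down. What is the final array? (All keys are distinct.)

[7, 6, -9, 5, -4, -18, -14, -3, -6]

sift down from index 3:
  5 vs larger child 6 at index 8, swap → [-18, -6, -9, 6, -4, 7, -14, -3, 5]
sift down from index 2:
  -9 vs larger child 7 at index 5, swap → [-18, -6, 7, 6, -4, -9, -14, -3, 5]
sift down from index 1:
  -6 vs larger child 6 at index 3, swap → [-18, 6, 7, -6, -4, -9, -14, -3, 5]
  -6 vs larger child 5 at index 8, swap → [-18, 6, 7, 5, -4, -9, -14, -3, -6]
sift down from index 0:
  -18 vs larger child 7 at index 2, swap → [7, 6, -18, 5, -4, -9, -14, -3, -6]
  -18 vs larger child -9 at index 5, swap → [7, 6, -9, 5, -4, -18, -14, -3, -6]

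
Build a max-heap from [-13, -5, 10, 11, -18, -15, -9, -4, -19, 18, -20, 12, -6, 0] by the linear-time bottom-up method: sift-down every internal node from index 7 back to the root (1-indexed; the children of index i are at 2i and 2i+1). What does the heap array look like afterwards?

[18, 11, 12, -4, -5, 10, 0, -13, -19, -18, -20, -15, -6, -9]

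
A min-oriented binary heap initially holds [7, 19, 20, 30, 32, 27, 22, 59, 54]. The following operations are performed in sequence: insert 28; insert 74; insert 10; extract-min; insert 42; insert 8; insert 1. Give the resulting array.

[1, 19, 8, 30, 28, 20, 10, 59, 54, 32, 74, 42, 27, 22]

insert 28:
  append 28 at index 9 → [7, 19, 20, 30, 32, 27, 22, 59, 54, 28]
  28 < parent 32 at index 4, swap → [7, 19, 20, 30, 28, 27, 22, 59, 54, 32]
insert 74:
  append 74 at index 10 → [7, 19, 20, 30, 28, 27, 22, 59, 54, 32, 74] (no swap needed)
insert 10:
  append 10 at index 11 → [7, 19, 20, 30, 28, 27, 22, 59, 54, 32, 74, 10]
  10 < parent 27 at index 5, swap → [7, 19, 20, 30, 28, 10, 22, 59, 54, 32, 74, 27]
  10 < parent 20 at index 2, swap → [7, 19, 10, 30, 28, 20, 22, 59, 54, 32, 74, 27]
extract-min → returns 7:
  remove root 7; move last element 27 to root → [27, 19, 10, 30, 28, 20, 22, 59, 54, 32, 74]
  27 vs smaller child 10 at index 2, swap → [10, 19, 27, 30, 28, 20, 22, 59, 54, 32, 74]
  27 vs smaller child 20 at index 5, swap → [10, 19, 20, 30, 28, 27, 22, 59, 54, 32, 74]
insert 42:
  append 42 at index 11 → [10, 19, 20, 30, 28, 27, 22, 59, 54, 32, 74, 42] (no swap needed)
insert 8:
  append 8 at index 12 → [10, 19, 20, 30, 28, 27, 22, 59, 54, 32, 74, 42, 8]
  8 < parent 27 at index 5, swap → [10, 19, 20, 30, 28, 8, 22, 59, 54, 32, 74, 42, 27]
  8 < parent 20 at index 2, swap → [10, 19, 8, 30, 28, 20, 22, 59, 54, 32, 74, 42, 27]
  8 < parent 10 at index 0, swap → [8, 19, 10, 30, 28, 20, 22, 59, 54, 32, 74, 42, 27]
insert 1:
  append 1 at index 13 → [8, 19, 10, 30, 28, 20, 22, 59, 54, 32, 74, 42, 27, 1]
  1 < parent 22 at index 6, swap → [8, 19, 10, 30, 28, 20, 1, 59, 54, 32, 74, 42, 27, 22]
  1 < parent 10 at index 2, swap → [8, 19, 1, 30, 28, 20, 10, 59, 54, 32, 74, 42, 27, 22]
  1 < parent 8 at index 0, swap → [1, 19, 8, 30, 28, 20, 10, 59, 54, 32, 74, 42, 27, 22]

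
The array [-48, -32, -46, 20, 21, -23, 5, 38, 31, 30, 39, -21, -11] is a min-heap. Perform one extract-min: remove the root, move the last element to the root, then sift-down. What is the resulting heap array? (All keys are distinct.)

[-46, -32, -23, 20, 21, -21, 5, 38, 31, 30, 39, -11]

remove root -48; move last element -11 to root → [-11, -32, -46, 20, 21, -23, 5, 38, 31, 30, 39, -21]
-11 vs smaller child -46 at index 2, swap → [-46, -32, -11, 20, 21, -23, 5, 38, 31, 30, 39, -21]
-11 vs smaller child -23 at index 5, swap → [-46, -32, -23, 20, 21, -11, 5, 38, 31, 30, 39, -21]
-11 vs only child -21 at index 11, swap → [-46, -32, -23, 20, 21, -21, 5, 38, 31, 30, 39, -11]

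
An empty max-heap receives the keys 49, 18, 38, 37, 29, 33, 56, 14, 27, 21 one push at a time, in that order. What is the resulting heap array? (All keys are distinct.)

Insert 49:
  append 49 at index 0 → [49] (no swap needed)
Insert 18:
  append 18 at index 1 → [49, 18] (no swap needed)
Insert 38:
  append 38 at index 2 → [49, 18, 38] (no swap needed)
Insert 37:
  append 37 at index 3 → [49, 18, 38, 37]
  37 > parent 18 at index 1, swap → [49, 37, 38, 18]
Insert 29:
  append 29 at index 4 → [49, 37, 38, 18, 29] (no swap needed)
Insert 33:
  append 33 at index 5 → [49, 37, 38, 18, 29, 33] (no swap needed)
Insert 56:
  append 56 at index 6 → [49, 37, 38, 18, 29, 33, 56]
  56 > parent 38 at index 2, swap → [49, 37, 56, 18, 29, 33, 38]
  56 > parent 49 at index 0, swap → [56, 37, 49, 18, 29, 33, 38]
Insert 14:
  append 14 at index 7 → [56, 37, 49, 18, 29, 33, 38, 14] (no swap needed)
Insert 27:
  append 27 at index 8 → [56, 37, 49, 18, 29, 33, 38, 14, 27]
  27 > parent 18 at index 3, swap → [56, 37, 49, 27, 29, 33, 38, 14, 18]
Insert 21:
  append 21 at index 9 → [56, 37, 49, 27, 29, 33, 38, 14, 18, 21] (no swap needed)

[56, 37, 49, 27, 29, 33, 38, 14, 18, 21]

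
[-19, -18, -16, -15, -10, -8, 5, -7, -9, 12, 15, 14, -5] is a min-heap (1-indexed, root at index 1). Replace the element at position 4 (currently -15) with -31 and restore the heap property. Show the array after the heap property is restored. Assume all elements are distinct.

set index 4 from -15 to -31 → [-19, -18, -16, -31, -10, -8, 5, -7, -9, 12, 15, 14, -5]
-31 < parent -18 at index 2, swap → [-19, -31, -16, -18, -10, -8, 5, -7, -9, 12, 15, 14, -5]
-31 < parent -19 at index 1, swap → [-31, -19, -16, -18, -10, -8, 5, -7, -9, 12, 15, 14, -5]

[-31, -19, -16, -18, -10, -8, 5, -7, -9, 12, 15, 14, -5]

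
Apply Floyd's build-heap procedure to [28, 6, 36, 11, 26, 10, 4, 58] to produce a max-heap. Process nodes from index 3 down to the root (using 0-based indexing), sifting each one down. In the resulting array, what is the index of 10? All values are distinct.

sift down from index 3:
  11 vs only child 58 at index 7, swap → [28, 6, 36, 58, 26, 10, 4, 11]
sift down from index 2: already satisfies heap property
sift down from index 1:
  6 vs larger child 58 at index 3, swap → [28, 58, 36, 6, 26, 10, 4, 11]
  6 vs only child 11 at index 7, swap → [28, 58, 36, 11, 26, 10, 4, 6]
sift down from index 0:
  28 vs larger child 58 at index 1, swap → [58, 28, 36, 11, 26, 10, 4, 6]
resulting array: [58, 28, 36, 11, 26, 10, 4, 6]

5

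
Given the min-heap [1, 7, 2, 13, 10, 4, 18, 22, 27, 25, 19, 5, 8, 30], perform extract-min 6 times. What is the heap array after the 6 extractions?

extract-min #1 returns 1:
  remove root 1; move last element 30 to root → [30, 7, 2, 13, 10, 4, 18, 22, 27, 25, 19, 5, 8]
  30 vs smaller child 2 at index 2, swap → [2, 7, 30, 13, 10, 4, 18, 22, 27, 25, 19, 5, 8]
  30 vs smaller child 4 at index 5, swap → [2, 7, 4, 13, 10, 30, 18, 22, 27, 25, 19, 5, 8]
  30 vs smaller child 5 at index 11, swap → [2, 7, 4, 13, 10, 5, 18, 22, 27, 25, 19, 30, 8]
extract-min #2 returns 2:
  remove root 2; move last element 8 to root → [8, 7, 4, 13, 10, 5, 18, 22, 27, 25, 19, 30]
  8 vs smaller child 4 at index 2, swap → [4, 7, 8, 13, 10, 5, 18, 22, 27, 25, 19, 30]
  8 vs smaller child 5 at index 5, swap → [4, 7, 5, 13, 10, 8, 18, 22, 27, 25, 19, 30]
extract-min #3 returns 4:
  remove root 4; move last element 30 to root → [30, 7, 5, 13, 10, 8, 18, 22, 27, 25, 19]
  30 vs smaller child 5 at index 2, swap → [5, 7, 30, 13, 10, 8, 18, 22, 27, 25, 19]
  30 vs smaller child 8 at index 5, swap → [5, 7, 8, 13, 10, 30, 18, 22, 27, 25, 19]
extract-min #4 returns 5:
  remove root 5; move last element 19 to root → [19, 7, 8, 13, 10, 30, 18, 22, 27, 25]
  19 vs smaller child 7 at index 1, swap → [7, 19, 8, 13, 10, 30, 18, 22, 27, 25]
  19 vs smaller child 10 at index 4, swap → [7, 10, 8, 13, 19, 30, 18, 22, 27, 25]
extract-min #5 returns 7:
  remove root 7; move last element 25 to root → [25, 10, 8, 13, 19, 30, 18, 22, 27]
  25 vs smaller child 8 at index 2, swap → [8, 10, 25, 13, 19, 30, 18, 22, 27]
  25 vs smaller child 18 at index 6, swap → [8, 10, 18, 13, 19, 30, 25, 22, 27]
extract-min #6 returns 8:
  remove root 8; move last element 27 to root → [27, 10, 18, 13, 19, 30, 25, 22]
  27 vs smaller child 10 at index 1, swap → [10, 27, 18, 13, 19, 30, 25, 22]
  27 vs smaller child 13 at index 3, swap → [10, 13, 18, 27, 19, 30, 25, 22]
  27 vs only child 22 at index 7, swap → [10, 13, 18, 22, 19, 30, 25, 27]

[10, 13, 18, 22, 19, 30, 25, 27]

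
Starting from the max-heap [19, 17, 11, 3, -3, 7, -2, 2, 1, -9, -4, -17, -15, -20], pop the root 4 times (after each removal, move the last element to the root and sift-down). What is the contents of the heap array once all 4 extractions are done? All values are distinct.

[3, 2, -2, 1, -3, -15, -17, -20, -4, -9]

extract-max #1 returns 19:
  remove root 19; move last element -20 to root → [-20, 17, 11, 3, -3, 7, -2, 2, 1, -9, -4, -17, -15]
  -20 vs larger child 17 at index 1, swap → [17, -20, 11, 3, -3, 7, -2, 2, 1, -9, -4, -17, -15]
  -20 vs larger child 3 at index 3, swap → [17, 3, 11, -20, -3, 7, -2, 2, 1, -9, -4, -17, -15]
  -20 vs larger child 2 at index 7, swap → [17, 3, 11, 2, -3, 7, -2, -20, 1, -9, -4, -17, -15]
extract-max #2 returns 17:
  remove root 17; move last element -15 to root → [-15, 3, 11, 2, -3, 7, -2, -20, 1, -9, -4, -17]
  -15 vs larger child 11 at index 2, swap → [11, 3, -15, 2, -3, 7, -2, -20, 1, -9, -4, -17]
  -15 vs larger child 7 at index 5, swap → [11, 3, 7, 2, -3, -15, -2, -20, 1, -9, -4, -17]
extract-max #3 returns 11:
  remove root 11; move last element -17 to root → [-17, 3, 7, 2, -3, -15, -2, -20, 1, -9, -4]
  -17 vs larger child 7 at index 2, swap → [7, 3, -17, 2, -3, -15, -2, -20, 1, -9, -4]
  -17 vs larger child -2 at index 6, swap → [7, 3, -2, 2, -3, -15, -17, -20, 1, -9, -4]
extract-max #4 returns 7:
  remove root 7; move last element -4 to root → [-4, 3, -2, 2, -3, -15, -17, -20, 1, -9]
  -4 vs larger child 3 at index 1, swap → [3, -4, -2, 2, -3, -15, -17, -20, 1, -9]
  -4 vs larger child 2 at index 3, swap → [3, 2, -2, -4, -3, -15, -17, -20, 1, -9]
  -4 vs larger child 1 at index 8, swap → [3, 2, -2, 1, -3, -15, -17, -20, -4, -9]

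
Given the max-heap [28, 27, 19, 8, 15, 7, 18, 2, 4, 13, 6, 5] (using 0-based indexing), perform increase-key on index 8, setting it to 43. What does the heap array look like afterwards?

set index 8 from 4 to 43 → [28, 27, 19, 8, 15, 7, 18, 2, 43, 13, 6, 5]
43 > parent 8 at index 3, swap → [28, 27, 19, 43, 15, 7, 18, 2, 8, 13, 6, 5]
43 > parent 27 at index 1, swap → [28, 43, 19, 27, 15, 7, 18, 2, 8, 13, 6, 5]
43 > parent 28 at index 0, swap → [43, 28, 19, 27, 15, 7, 18, 2, 8, 13, 6, 5]

[43, 28, 19, 27, 15, 7, 18, 2, 8, 13, 6, 5]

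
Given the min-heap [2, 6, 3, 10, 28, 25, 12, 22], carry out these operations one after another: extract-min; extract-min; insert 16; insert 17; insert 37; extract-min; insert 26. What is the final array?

[10, 17, 12, 22, 28, 25, 16, 37, 26]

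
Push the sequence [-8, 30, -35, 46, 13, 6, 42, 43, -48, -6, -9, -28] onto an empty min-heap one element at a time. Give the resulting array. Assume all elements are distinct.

Insert -8:
  append -8 at index 0 → [-8] (no swap needed)
Insert 30:
  append 30 at index 1 → [-8, 30] (no swap needed)
Insert -35:
  append -35 at index 2 → [-8, 30, -35]
  -35 < parent -8 at index 0, swap → [-35, 30, -8]
Insert 46:
  append 46 at index 3 → [-35, 30, -8, 46] (no swap needed)
Insert 13:
  append 13 at index 4 → [-35, 30, -8, 46, 13]
  13 < parent 30 at index 1, swap → [-35, 13, -8, 46, 30]
Insert 6:
  append 6 at index 5 → [-35, 13, -8, 46, 30, 6] (no swap needed)
Insert 42:
  append 42 at index 6 → [-35, 13, -8, 46, 30, 6, 42] (no swap needed)
Insert 43:
  append 43 at index 7 → [-35, 13, -8, 46, 30, 6, 42, 43]
  43 < parent 46 at index 3, swap → [-35, 13, -8, 43, 30, 6, 42, 46]
Insert -48:
  append -48 at index 8 → [-35, 13, -8, 43, 30, 6, 42, 46, -48]
  -48 < parent 43 at index 3, swap → [-35, 13, -8, -48, 30, 6, 42, 46, 43]
  -48 < parent 13 at index 1, swap → [-35, -48, -8, 13, 30, 6, 42, 46, 43]
  -48 < parent -35 at index 0, swap → [-48, -35, -8, 13, 30, 6, 42, 46, 43]
Insert -6:
  append -6 at index 9 → [-48, -35, -8, 13, 30, 6, 42, 46, 43, -6]
  -6 < parent 30 at index 4, swap → [-48, -35, -8, 13, -6, 6, 42, 46, 43, 30]
Insert -9:
  append -9 at index 10 → [-48, -35, -8, 13, -6, 6, 42, 46, 43, 30, -9]
  -9 < parent -6 at index 4, swap → [-48, -35, -8, 13, -9, 6, 42, 46, 43, 30, -6]
Insert -28:
  append -28 at index 11 → [-48, -35, -8, 13, -9, 6, 42, 46, 43, 30, -6, -28]
  -28 < parent 6 at index 5, swap → [-48, -35, -8, 13, -9, -28, 42, 46, 43, 30, -6, 6]
  -28 < parent -8 at index 2, swap → [-48, -35, -28, 13, -9, -8, 42, 46, 43, 30, -6, 6]

[-48, -35, -28, 13, -9, -8, 42, 46, 43, 30, -6, 6]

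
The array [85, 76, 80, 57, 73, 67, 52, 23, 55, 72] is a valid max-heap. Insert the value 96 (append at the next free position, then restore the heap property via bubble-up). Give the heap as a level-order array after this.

[96, 85, 80, 57, 76, 67, 52, 23, 55, 72, 73]

append 96 at index 10 → [85, 76, 80, 57, 73, 67, 52, 23, 55, 72, 96]
96 > parent 73 at index 4, swap → [85, 76, 80, 57, 96, 67, 52, 23, 55, 72, 73]
96 > parent 76 at index 1, swap → [85, 96, 80, 57, 76, 67, 52, 23, 55, 72, 73]
96 > parent 85 at index 0, swap → [96, 85, 80, 57, 76, 67, 52, 23, 55, 72, 73]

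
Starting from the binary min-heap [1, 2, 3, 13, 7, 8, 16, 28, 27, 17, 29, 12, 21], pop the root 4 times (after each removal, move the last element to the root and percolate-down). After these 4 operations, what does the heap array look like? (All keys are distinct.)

[8, 13, 12, 27, 17, 21, 16, 28, 29]

extract-min #1 returns 1:
  remove root 1; move last element 21 to root → [21, 2, 3, 13, 7, 8, 16, 28, 27, 17, 29, 12]
  21 vs smaller child 2 at index 1, swap → [2, 21, 3, 13, 7, 8, 16, 28, 27, 17, 29, 12]
  21 vs smaller child 7 at index 4, swap → [2, 7, 3, 13, 21, 8, 16, 28, 27, 17, 29, 12]
  21 vs smaller child 17 at index 9, swap → [2, 7, 3, 13, 17, 8, 16, 28, 27, 21, 29, 12]
extract-min #2 returns 2:
  remove root 2; move last element 12 to root → [12, 7, 3, 13, 17, 8, 16, 28, 27, 21, 29]
  12 vs smaller child 3 at index 2, swap → [3, 7, 12, 13, 17, 8, 16, 28, 27, 21, 29]
  12 vs smaller child 8 at index 5, swap → [3, 7, 8, 13, 17, 12, 16, 28, 27, 21, 29]
extract-min #3 returns 3:
  remove root 3; move last element 29 to root → [29, 7, 8, 13, 17, 12, 16, 28, 27, 21]
  29 vs smaller child 7 at index 1, swap → [7, 29, 8, 13, 17, 12, 16, 28, 27, 21]
  29 vs smaller child 13 at index 3, swap → [7, 13, 8, 29, 17, 12, 16, 28, 27, 21]
  29 vs smaller child 27 at index 8, swap → [7, 13, 8, 27, 17, 12, 16, 28, 29, 21]
extract-min #4 returns 7:
  remove root 7; move last element 21 to root → [21, 13, 8, 27, 17, 12, 16, 28, 29]
  21 vs smaller child 8 at index 2, swap → [8, 13, 21, 27, 17, 12, 16, 28, 29]
  21 vs smaller child 12 at index 5, swap → [8, 13, 12, 27, 17, 21, 16, 28, 29]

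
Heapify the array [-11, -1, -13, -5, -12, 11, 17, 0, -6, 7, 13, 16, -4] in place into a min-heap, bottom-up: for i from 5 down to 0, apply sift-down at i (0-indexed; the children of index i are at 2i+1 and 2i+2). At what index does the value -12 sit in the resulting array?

1

sift down from index 5:
  11 vs smaller child -4 at index 12, swap → [-11, -1, -13, -5, -12, -4, 17, 0, -6, 7, 13, 16, 11]
sift down from index 4: already satisfies heap property
sift down from index 3:
  -5 vs smaller child -6 at index 8, swap → [-11, -1, -13, -6, -12, -4, 17, 0, -5, 7, 13, 16, 11]
sift down from index 2: already satisfies heap property
sift down from index 1:
  -1 vs smaller child -12 at index 4, swap → [-11, -12, -13, -6, -1, -4, 17, 0, -5, 7, 13, 16, 11]
sift down from index 0:
  -11 vs smaller child -13 at index 2, swap → [-13, -12, -11, -6, -1, -4, 17, 0, -5, 7, 13, 16, 11]
resulting array: [-13, -12, -11, -6, -1, -4, 17, 0, -5, 7, 13, 16, 11]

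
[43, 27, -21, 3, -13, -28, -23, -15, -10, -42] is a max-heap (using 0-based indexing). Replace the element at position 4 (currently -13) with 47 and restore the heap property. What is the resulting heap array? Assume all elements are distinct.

[47, 43, -21, 3, 27, -28, -23, -15, -10, -42]

set index 4 from -13 to 47 → [43, 27, -21, 3, 47, -28, -23, -15, -10, -42]
47 > parent 27 at index 1, swap → [43, 47, -21, 3, 27, -28, -23, -15, -10, -42]
47 > parent 43 at index 0, swap → [47, 43, -21, 3, 27, -28, -23, -15, -10, -42]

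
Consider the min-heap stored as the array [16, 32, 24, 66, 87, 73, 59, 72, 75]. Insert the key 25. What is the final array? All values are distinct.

[16, 25, 24, 66, 32, 73, 59, 72, 75, 87]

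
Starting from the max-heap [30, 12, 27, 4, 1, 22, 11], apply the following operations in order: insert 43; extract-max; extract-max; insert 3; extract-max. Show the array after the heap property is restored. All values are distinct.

[22, 12, 11, 4, 1, 3]

insert 43:
  append 43 at index 7 → [30, 12, 27, 4, 1, 22, 11, 43]
  43 > parent 4 at index 3, swap → [30, 12, 27, 43, 1, 22, 11, 4]
  43 > parent 12 at index 1, swap → [30, 43, 27, 12, 1, 22, 11, 4]
  43 > parent 30 at index 0, swap → [43, 30, 27, 12, 1, 22, 11, 4]
extract-max → returns 43:
  remove root 43; move last element 4 to root → [4, 30, 27, 12, 1, 22, 11]
  4 vs larger child 30 at index 1, swap → [30, 4, 27, 12, 1, 22, 11]
  4 vs larger child 12 at index 3, swap → [30, 12, 27, 4, 1, 22, 11]
extract-max → returns 30:
  remove root 30; move last element 11 to root → [11, 12, 27, 4, 1, 22]
  11 vs larger child 27 at index 2, swap → [27, 12, 11, 4, 1, 22]
  11 vs only child 22 at index 5, swap → [27, 12, 22, 4, 1, 11]
insert 3:
  append 3 at index 6 → [27, 12, 22, 4, 1, 11, 3] (no swap needed)
extract-max → returns 27:
  remove root 27; move last element 3 to root → [3, 12, 22, 4, 1, 11]
  3 vs larger child 22 at index 2, swap → [22, 12, 3, 4, 1, 11]
  3 vs only child 11 at index 5, swap → [22, 12, 11, 4, 1, 3]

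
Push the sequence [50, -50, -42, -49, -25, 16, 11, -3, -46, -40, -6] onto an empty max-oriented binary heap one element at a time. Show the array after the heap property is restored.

Insert 50:
  append 50 at index 0 → [50] (no swap needed)
Insert -50:
  append -50 at index 1 → [50, -50] (no swap needed)
Insert -42:
  append -42 at index 2 → [50, -50, -42] (no swap needed)
Insert -49:
  append -49 at index 3 → [50, -50, -42, -49]
  -49 > parent -50 at index 1, swap → [50, -49, -42, -50]
Insert -25:
  append -25 at index 4 → [50, -49, -42, -50, -25]
  -25 > parent -49 at index 1, swap → [50, -25, -42, -50, -49]
Insert 16:
  append 16 at index 5 → [50, -25, -42, -50, -49, 16]
  16 > parent -42 at index 2, swap → [50, -25, 16, -50, -49, -42]
Insert 11:
  append 11 at index 6 → [50, -25, 16, -50, -49, -42, 11] (no swap needed)
Insert -3:
  append -3 at index 7 → [50, -25, 16, -50, -49, -42, 11, -3]
  -3 > parent -50 at index 3, swap → [50, -25, 16, -3, -49, -42, 11, -50]
  -3 > parent -25 at index 1, swap → [50, -3, 16, -25, -49, -42, 11, -50]
Insert -46:
  append -46 at index 8 → [50, -3, 16, -25, -49, -42, 11, -50, -46] (no swap needed)
Insert -40:
  append -40 at index 9 → [50, -3, 16, -25, -49, -42, 11, -50, -46, -40]
  -40 > parent -49 at index 4, swap → [50, -3, 16, -25, -40, -42, 11, -50, -46, -49]
Insert -6:
  append -6 at index 10 → [50, -3, 16, -25, -40, -42, 11, -50, -46, -49, -6]
  -6 > parent -40 at index 4, swap → [50, -3, 16, -25, -6, -42, 11, -50, -46, -49, -40]

[50, -3, 16, -25, -6, -42, 11, -50, -46, -49, -40]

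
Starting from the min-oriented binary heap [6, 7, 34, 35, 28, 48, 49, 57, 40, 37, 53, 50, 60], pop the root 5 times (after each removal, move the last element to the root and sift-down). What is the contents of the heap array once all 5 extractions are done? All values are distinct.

[37, 40, 48, 50, 60, 53, 49, 57]

extract-min #1 returns 6:
  remove root 6; move last element 60 to root → [60, 7, 34, 35, 28, 48, 49, 57, 40, 37, 53, 50]
  60 vs smaller child 7 at index 1, swap → [7, 60, 34, 35, 28, 48, 49, 57, 40, 37, 53, 50]
  60 vs smaller child 28 at index 4, swap → [7, 28, 34, 35, 60, 48, 49, 57, 40, 37, 53, 50]
  60 vs smaller child 37 at index 9, swap → [7, 28, 34, 35, 37, 48, 49, 57, 40, 60, 53, 50]
extract-min #2 returns 7:
  remove root 7; move last element 50 to root → [50, 28, 34, 35, 37, 48, 49, 57, 40, 60, 53]
  50 vs smaller child 28 at index 1, swap → [28, 50, 34, 35, 37, 48, 49, 57, 40, 60, 53]
  50 vs smaller child 35 at index 3, swap → [28, 35, 34, 50, 37, 48, 49, 57, 40, 60, 53]
  50 vs smaller child 40 at index 8, swap → [28, 35, 34, 40, 37, 48, 49, 57, 50, 60, 53]
extract-min #3 returns 28:
  remove root 28; move last element 53 to root → [53, 35, 34, 40, 37, 48, 49, 57, 50, 60]
  53 vs smaller child 34 at index 2, swap → [34, 35, 53, 40, 37, 48, 49, 57, 50, 60]
  53 vs smaller child 48 at index 5, swap → [34, 35, 48, 40, 37, 53, 49, 57, 50, 60]
extract-min #4 returns 34:
  remove root 34; move last element 60 to root → [60, 35, 48, 40, 37, 53, 49, 57, 50]
  60 vs smaller child 35 at index 1, swap → [35, 60, 48, 40, 37, 53, 49, 57, 50]
  60 vs smaller child 37 at index 4, swap → [35, 37, 48, 40, 60, 53, 49, 57, 50]
extract-min #5 returns 35:
  remove root 35; move last element 50 to root → [50, 37, 48, 40, 60, 53, 49, 57]
  50 vs smaller child 37 at index 1, swap → [37, 50, 48, 40, 60, 53, 49, 57]
  50 vs smaller child 40 at index 3, swap → [37, 40, 48, 50, 60, 53, 49, 57]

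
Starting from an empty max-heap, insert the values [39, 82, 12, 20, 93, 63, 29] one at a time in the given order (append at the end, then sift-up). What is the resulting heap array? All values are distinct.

[93, 82, 63, 20, 39, 12, 29]

Insert 39:
  append 39 at index 0 → [39] (no swap needed)
Insert 82:
  append 82 at index 1 → [39, 82]
  82 > parent 39 at index 0, swap → [82, 39]
Insert 12:
  append 12 at index 2 → [82, 39, 12] (no swap needed)
Insert 20:
  append 20 at index 3 → [82, 39, 12, 20] (no swap needed)
Insert 93:
  append 93 at index 4 → [82, 39, 12, 20, 93]
  93 > parent 39 at index 1, swap → [82, 93, 12, 20, 39]
  93 > parent 82 at index 0, swap → [93, 82, 12, 20, 39]
Insert 63:
  append 63 at index 5 → [93, 82, 12, 20, 39, 63]
  63 > parent 12 at index 2, swap → [93, 82, 63, 20, 39, 12]
Insert 29:
  append 29 at index 6 → [93, 82, 63, 20, 39, 12, 29] (no swap needed)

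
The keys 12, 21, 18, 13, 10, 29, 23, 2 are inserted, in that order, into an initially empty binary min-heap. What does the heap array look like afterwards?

[2, 10, 18, 12, 13, 29, 23, 21]

Insert 12:
  append 12 at index 0 → [12] (no swap needed)
Insert 21:
  append 21 at index 1 → [12, 21] (no swap needed)
Insert 18:
  append 18 at index 2 → [12, 21, 18] (no swap needed)
Insert 13:
  append 13 at index 3 → [12, 21, 18, 13]
  13 < parent 21 at index 1, swap → [12, 13, 18, 21]
Insert 10:
  append 10 at index 4 → [12, 13, 18, 21, 10]
  10 < parent 13 at index 1, swap → [12, 10, 18, 21, 13]
  10 < parent 12 at index 0, swap → [10, 12, 18, 21, 13]
Insert 29:
  append 29 at index 5 → [10, 12, 18, 21, 13, 29] (no swap needed)
Insert 23:
  append 23 at index 6 → [10, 12, 18, 21, 13, 29, 23] (no swap needed)
Insert 2:
  append 2 at index 7 → [10, 12, 18, 21, 13, 29, 23, 2]
  2 < parent 21 at index 3, swap → [10, 12, 18, 2, 13, 29, 23, 21]
  2 < parent 12 at index 1, swap → [10, 2, 18, 12, 13, 29, 23, 21]
  2 < parent 10 at index 0, swap → [2, 10, 18, 12, 13, 29, 23, 21]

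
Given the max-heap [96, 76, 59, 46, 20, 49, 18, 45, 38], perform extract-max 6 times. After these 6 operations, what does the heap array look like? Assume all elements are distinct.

extract-max #1 returns 96:
  remove root 96; move last element 38 to root → [38, 76, 59, 46, 20, 49, 18, 45]
  38 vs larger child 76 at index 1, swap → [76, 38, 59, 46, 20, 49, 18, 45]
  38 vs larger child 46 at index 3, swap → [76, 46, 59, 38, 20, 49, 18, 45]
  38 vs only child 45 at index 7, swap → [76, 46, 59, 45, 20, 49, 18, 38]
extract-max #2 returns 76:
  remove root 76; move last element 38 to root → [38, 46, 59, 45, 20, 49, 18]
  38 vs larger child 59 at index 2, swap → [59, 46, 38, 45, 20, 49, 18]
  38 vs larger child 49 at index 5, swap → [59, 46, 49, 45, 20, 38, 18]
extract-max #3 returns 59:
  remove root 59; move last element 18 to root → [18, 46, 49, 45, 20, 38]
  18 vs larger child 49 at index 2, swap → [49, 46, 18, 45, 20, 38]
  18 vs only child 38 at index 5, swap → [49, 46, 38, 45, 20, 18]
extract-max #4 returns 49:
  remove root 49; move last element 18 to root → [18, 46, 38, 45, 20]
  18 vs larger child 46 at index 1, swap → [46, 18, 38, 45, 20]
  18 vs larger child 45 at index 3, swap → [46, 45, 38, 18, 20]
extract-max #5 returns 46:
  remove root 46; move last element 20 to root → [20, 45, 38, 18]
  20 vs larger child 45 at index 1, swap → [45, 20, 38, 18]
extract-max #6 returns 45:
  remove root 45; move last element 18 to root → [18, 20, 38]
  18 vs larger child 38 at index 2, swap → [38, 20, 18]

[38, 20, 18]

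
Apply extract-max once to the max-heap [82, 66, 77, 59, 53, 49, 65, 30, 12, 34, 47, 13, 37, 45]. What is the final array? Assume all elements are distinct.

remove root 82; move last element 45 to root → [45, 66, 77, 59, 53, 49, 65, 30, 12, 34, 47, 13, 37]
45 vs larger child 77 at index 2, swap → [77, 66, 45, 59, 53, 49, 65, 30, 12, 34, 47, 13, 37]
45 vs larger child 65 at index 6, swap → [77, 66, 65, 59, 53, 49, 45, 30, 12, 34, 47, 13, 37]

[77, 66, 65, 59, 53, 49, 45, 30, 12, 34, 47, 13, 37]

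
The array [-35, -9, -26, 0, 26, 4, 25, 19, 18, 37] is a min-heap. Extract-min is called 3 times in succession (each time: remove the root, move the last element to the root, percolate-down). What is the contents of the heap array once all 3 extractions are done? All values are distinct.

extract-min #1 returns -35:
  remove root -35; move last element 37 to root → [37, -9, -26, 0, 26, 4, 25, 19, 18]
  37 vs smaller child -26 at index 2, swap → [-26, -9, 37, 0, 26, 4, 25, 19, 18]
  37 vs smaller child 4 at index 5, swap → [-26, -9, 4, 0, 26, 37, 25, 19, 18]
extract-min #2 returns -26:
  remove root -26; move last element 18 to root → [18, -9, 4, 0, 26, 37, 25, 19]
  18 vs smaller child -9 at index 1, swap → [-9, 18, 4, 0, 26, 37, 25, 19]
  18 vs smaller child 0 at index 3, swap → [-9, 0, 4, 18, 26, 37, 25, 19]
extract-min #3 returns -9:
  remove root -9; move last element 19 to root → [19, 0, 4, 18, 26, 37, 25]
  19 vs smaller child 0 at index 1, swap → [0, 19, 4, 18, 26, 37, 25]
  19 vs smaller child 18 at index 3, swap → [0, 18, 4, 19, 26, 37, 25]

[0, 18, 4, 19, 26, 37, 25]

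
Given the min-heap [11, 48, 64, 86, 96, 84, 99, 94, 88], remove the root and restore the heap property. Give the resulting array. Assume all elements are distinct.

remove root 11; move last element 88 to root → [88, 48, 64, 86, 96, 84, 99, 94]
88 vs smaller child 48 at index 1, swap → [48, 88, 64, 86, 96, 84, 99, 94]
88 vs smaller child 86 at index 3, swap → [48, 86, 64, 88, 96, 84, 99, 94]

[48, 86, 64, 88, 96, 84, 99, 94]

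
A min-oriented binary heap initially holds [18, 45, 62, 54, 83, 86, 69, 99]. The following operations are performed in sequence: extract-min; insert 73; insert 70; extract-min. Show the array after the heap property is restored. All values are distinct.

[54, 70, 62, 73, 83, 86, 69, 99]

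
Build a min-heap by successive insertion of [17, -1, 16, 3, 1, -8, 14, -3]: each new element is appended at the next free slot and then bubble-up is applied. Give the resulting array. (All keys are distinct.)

[-8, -3, -1, 1, 3, 16, 14, 17]

Insert 17:
  append 17 at index 0 → [17] (no swap needed)
Insert -1:
  append -1 at index 1 → [17, -1]
  -1 < parent 17 at index 0, swap → [-1, 17]
Insert 16:
  append 16 at index 2 → [-1, 17, 16] (no swap needed)
Insert 3:
  append 3 at index 3 → [-1, 17, 16, 3]
  3 < parent 17 at index 1, swap → [-1, 3, 16, 17]
Insert 1:
  append 1 at index 4 → [-1, 3, 16, 17, 1]
  1 < parent 3 at index 1, swap → [-1, 1, 16, 17, 3]
Insert -8:
  append -8 at index 5 → [-1, 1, 16, 17, 3, -8]
  -8 < parent 16 at index 2, swap → [-1, 1, -8, 17, 3, 16]
  -8 < parent -1 at index 0, swap → [-8, 1, -1, 17, 3, 16]
Insert 14:
  append 14 at index 6 → [-8, 1, -1, 17, 3, 16, 14] (no swap needed)
Insert -3:
  append -3 at index 7 → [-8, 1, -1, 17, 3, 16, 14, -3]
  -3 < parent 17 at index 3, swap → [-8, 1, -1, -3, 3, 16, 14, 17]
  -3 < parent 1 at index 1, swap → [-8, -3, -1, 1, 3, 16, 14, 17]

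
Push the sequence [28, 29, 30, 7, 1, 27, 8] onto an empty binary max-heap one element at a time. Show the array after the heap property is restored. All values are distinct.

[30, 28, 29, 7, 1, 27, 8]

Insert 28:
  append 28 at index 0 → [28] (no swap needed)
Insert 29:
  append 29 at index 1 → [28, 29]
  29 > parent 28 at index 0, swap → [29, 28]
Insert 30:
  append 30 at index 2 → [29, 28, 30]
  30 > parent 29 at index 0, swap → [30, 28, 29]
Insert 7:
  append 7 at index 3 → [30, 28, 29, 7] (no swap needed)
Insert 1:
  append 1 at index 4 → [30, 28, 29, 7, 1] (no swap needed)
Insert 27:
  append 27 at index 5 → [30, 28, 29, 7, 1, 27] (no swap needed)
Insert 8:
  append 8 at index 6 → [30, 28, 29, 7, 1, 27, 8] (no swap needed)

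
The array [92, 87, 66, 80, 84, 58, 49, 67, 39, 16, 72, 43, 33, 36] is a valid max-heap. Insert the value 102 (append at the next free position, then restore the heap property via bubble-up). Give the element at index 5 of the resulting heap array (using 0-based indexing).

58

append 102 at index 14 → [92, 87, 66, 80, 84, 58, 49, 67, 39, 16, 72, 43, 33, 36, 102]
102 > parent 49 at index 6, swap → [92, 87, 66, 80, 84, 58, 102, 67, 39, 16, 72, 43, 33, 36, 49]
102 > parent 66 at index 2, swap → [92, 87, 102, 80, 84, 58, 66, 67, 39, 16, 72, 43, 33, 36, 49]
102 > parent 92 at index 0, swap → [102, 87, 92, 80, 84, 58, 66, 67, 39, 16, 72, 43, 33, 36, 49]
resulting array: [102, 87, 92, 80, 84, 58, 66, 67, 39, 16, 72, 43, 33, 36, 49]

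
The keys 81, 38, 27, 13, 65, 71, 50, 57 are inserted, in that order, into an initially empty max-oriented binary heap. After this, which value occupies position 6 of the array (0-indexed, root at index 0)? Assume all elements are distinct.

Insert 81:
  append 81 at index 0 → [81] (no swap needed)
Insert 38:
  append 38 at index 1 → [81, 38] (no swap needed)
Insert 27:
  append 27 at index 2 → [81, 38, 27] (no swap needed)
Insert 13:
  append 13 at index 3 → [81, 38, 27, 13] (no swap needed)
Insert 65:
  append 65 at index 4 → [81, 38, 27, 13, 65]
  65 > parent 38 at index 1, swap → [81, 65, 27, 13, 38]
Insert 71:
  append 71 at index 5 → [81, 65, 27, 13, 38, 71]
  71 > parent 27 at index 2, swap → [81, 65, 71, 13, 38, 27]
Insert 50:
  append 50 at index 6 → [81, 65, 71, 13, 38, 27, 50] (no swap needed)
Insert 57:
  append 57 at index 7 → [81, 65, 71, 13, 38, 27, 50, 57]
  57 > parent 13 at index 3, swap → [81, 65, 71, 57, 38, 27, 50, 13]
resulting array: [81, 65, 71, 57, 38, 27, 50, 13]

50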